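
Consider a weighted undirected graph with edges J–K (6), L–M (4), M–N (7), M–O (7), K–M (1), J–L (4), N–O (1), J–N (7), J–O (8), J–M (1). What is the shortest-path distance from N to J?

7

Comparing a few candidate routes:
N→M→J: 7 + 1 = 8
N→O→M→J: 1 + 7 + 1 = 9
N→M→K→J: 7 + 1 + 6 = 14
N→J: 7
N→O→J: 1 + 8 = 9
The minimum is 7.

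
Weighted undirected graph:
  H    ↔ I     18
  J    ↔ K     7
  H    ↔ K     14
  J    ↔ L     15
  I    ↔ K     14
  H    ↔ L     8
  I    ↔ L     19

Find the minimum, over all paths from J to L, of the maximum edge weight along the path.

Paths from J to L:
J → K → H → I → L: max(7, 14, 18, 19) = 19
J → K → I → H → L: max(7, 14, 18, 8) = 18
J → K → I → L: max(7, 14, 19) = 19
J → L: max(15) = 15
J → K → H → L: max(7, 14, 8) = 14
The minimum achievable maximum is 14.

14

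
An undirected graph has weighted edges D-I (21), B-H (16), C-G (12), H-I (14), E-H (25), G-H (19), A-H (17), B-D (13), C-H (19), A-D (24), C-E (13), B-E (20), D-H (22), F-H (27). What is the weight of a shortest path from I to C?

Checking several routes:
I→H→G→C: 14 + 19 + 12 = 45
I→H→C: 14 + 19 = 33
I→H→E→C: 14 + 25 + 13 = 52
Shortest: 33.

33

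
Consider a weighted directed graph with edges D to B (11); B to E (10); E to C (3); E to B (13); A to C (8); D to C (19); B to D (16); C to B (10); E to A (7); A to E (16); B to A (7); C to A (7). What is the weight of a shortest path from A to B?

Candidate routes:
A -> C -> B: 8 + 10 = 18
A -> E -> C -> B: 16 + 3 + 10 = 29
A -> E -> B: 16 + 13 = 29
The minimum is 18.

18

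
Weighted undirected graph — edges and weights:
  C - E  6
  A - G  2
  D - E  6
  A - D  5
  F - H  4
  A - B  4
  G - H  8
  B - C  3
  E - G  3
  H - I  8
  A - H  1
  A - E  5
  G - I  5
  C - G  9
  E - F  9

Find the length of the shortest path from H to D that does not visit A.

Some routes from H to D avoiding A:
H → I → G → E → D: 8 + 5 + 3 + 6 = 22
H → G → E → D: 8 + 3 + 6 = 17
H → F → E → D: 4 + 9 + 6 = 19
Best route has total 17.

17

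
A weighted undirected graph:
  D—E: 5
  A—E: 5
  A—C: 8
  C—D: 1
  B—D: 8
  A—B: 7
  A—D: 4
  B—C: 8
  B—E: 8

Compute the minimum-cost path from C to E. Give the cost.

Comparing a few candidate routes:
C-D-E: 1 + 5 = 6
C-D-A-E: 1 + 4 + 5 = 10
C-A-E: 8 + 5 = 13
The minimum is 6.

6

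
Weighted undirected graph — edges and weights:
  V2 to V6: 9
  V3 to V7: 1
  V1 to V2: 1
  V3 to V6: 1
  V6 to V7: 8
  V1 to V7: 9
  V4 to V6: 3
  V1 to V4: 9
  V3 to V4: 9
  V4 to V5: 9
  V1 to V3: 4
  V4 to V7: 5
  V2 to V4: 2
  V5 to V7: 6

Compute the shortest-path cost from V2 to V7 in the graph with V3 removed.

Checking several routes:
V2 -> V4 -> V7: 2 + 5 = 7
V2 -> V4 -> V6 -> V7: 2 + 3 + 8 = 13
V2 -> V1 -> V7: 1 + 9 = 10
The minimum is 7.

7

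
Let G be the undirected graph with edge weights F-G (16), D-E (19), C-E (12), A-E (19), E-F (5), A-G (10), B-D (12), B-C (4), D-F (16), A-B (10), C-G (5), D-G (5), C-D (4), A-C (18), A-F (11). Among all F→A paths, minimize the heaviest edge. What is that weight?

Checking several routes:
F → E → C → G → D → B → A: max(5, 12, 5, 5, 12, 10) = 12
F → E → C → G → A: max(5, 12, 5, 10) = 12
F → A: max(11) = 11
Best route has worst link 11.

11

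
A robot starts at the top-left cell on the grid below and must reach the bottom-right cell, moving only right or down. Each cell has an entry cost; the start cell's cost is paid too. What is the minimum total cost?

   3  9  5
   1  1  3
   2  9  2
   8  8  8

18

Cheapest: r0c0 -> r1c0 -> r1c1 -> r1c2 -> r2c2 -> r3c2
  3 + 1 + 1 + 3 + 2 + 8 = 18
(Top row then right column would cost 30.)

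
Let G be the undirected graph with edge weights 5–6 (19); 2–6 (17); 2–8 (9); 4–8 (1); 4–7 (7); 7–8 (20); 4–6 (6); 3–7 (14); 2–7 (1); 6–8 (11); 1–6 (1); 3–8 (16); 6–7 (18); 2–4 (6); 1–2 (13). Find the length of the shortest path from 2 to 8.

7

A few of the 2→8 routes:
2 → 4 → 6 → 8: 6 + 6 + 11 = 23
2 → 7 → 4 → 8: 1 + 7 + 1 = 9
2 → 7 → 8: 1 + 20 = 21
2 → 4 → 8: 6 + 1 = 7
2 → 8: 9
2 → 1 → 6 → 4 → 8: 13 + 1 + 6 + 1 = 21
Shortest: 7.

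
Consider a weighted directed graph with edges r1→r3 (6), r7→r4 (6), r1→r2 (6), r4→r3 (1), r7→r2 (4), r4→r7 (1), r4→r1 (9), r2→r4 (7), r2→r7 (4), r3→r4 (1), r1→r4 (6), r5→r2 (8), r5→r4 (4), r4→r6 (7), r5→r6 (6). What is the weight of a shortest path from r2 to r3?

Candidate routes:
r2 -> r7 -> r4 -> r1 -> r3: 4 + 6 + 9 + 6 = 25
r2 -> r7 -> r4 -> r3: 4 + 6 + 1 = 11
r2 -> r4 -> r1 -> r3: 7 + 9 + 6 = 22
r2 -> r4 -> r3: 7 + 1 = 8
The minimum is 8.

8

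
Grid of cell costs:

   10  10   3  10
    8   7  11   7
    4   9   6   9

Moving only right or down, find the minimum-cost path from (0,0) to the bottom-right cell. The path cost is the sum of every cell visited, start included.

46

Cheapest: (0,0) (1,0) (2,0) (2,1) (2,2) (2,3)
  10 + 8 + 4 + 9 + 6 + 9 = 46
For comparison, the top-then-right route costs 49.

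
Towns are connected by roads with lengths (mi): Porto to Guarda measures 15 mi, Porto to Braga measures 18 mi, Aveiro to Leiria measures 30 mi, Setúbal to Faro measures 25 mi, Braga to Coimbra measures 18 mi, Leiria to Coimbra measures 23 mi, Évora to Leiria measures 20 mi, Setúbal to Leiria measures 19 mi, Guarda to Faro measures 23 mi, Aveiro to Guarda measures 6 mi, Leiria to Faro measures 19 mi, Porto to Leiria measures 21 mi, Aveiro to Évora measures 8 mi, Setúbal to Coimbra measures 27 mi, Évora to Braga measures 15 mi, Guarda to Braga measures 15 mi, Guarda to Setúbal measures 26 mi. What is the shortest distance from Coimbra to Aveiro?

39

A few of the Coimbra→Aveiro routes:
Coimbra → Leiria → Aveiro: 23 + 30 = 53
Coimbra → Braga → Porto → Guarda → Aveiro: 18 + 18 + 15 + 6 = 57
Coimbra → Braga → Guarda → Aveiro: 18 + 15 + 6 = 39
Coimbra → Leiria → Évora → Aveiro: 23 + 20 + 8 = 51
Coimbra → Braga → Évora → Aveiro: 18 + 15 + 8 = 41
The minimum is 39 mi.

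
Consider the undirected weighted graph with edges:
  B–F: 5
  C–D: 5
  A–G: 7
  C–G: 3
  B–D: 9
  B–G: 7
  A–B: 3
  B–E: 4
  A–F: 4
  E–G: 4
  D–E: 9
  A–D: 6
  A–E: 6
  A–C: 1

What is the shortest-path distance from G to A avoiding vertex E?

4

Checking several routes:
G→A: 7
G→C→A: 3 + 1 = 4
G→B→F→A: 7 + 5 + 4 = 16
G→C→D→B→A: 3 + 5 + 9 + 3 = 20
G→C→D→A: 3 + 5 + 6 = 14
G→B→A: 7 + 3 = 10
Best route has total 4.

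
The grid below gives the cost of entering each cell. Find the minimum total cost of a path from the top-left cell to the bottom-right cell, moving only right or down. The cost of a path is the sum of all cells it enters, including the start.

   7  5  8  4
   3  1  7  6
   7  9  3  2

23

Take r0c0 → r1c0 → r1c1 → r1c2 → r2c2 → r2c3 for a total of 7 + 3 + 1 + 7 + 3 + 2 = 23.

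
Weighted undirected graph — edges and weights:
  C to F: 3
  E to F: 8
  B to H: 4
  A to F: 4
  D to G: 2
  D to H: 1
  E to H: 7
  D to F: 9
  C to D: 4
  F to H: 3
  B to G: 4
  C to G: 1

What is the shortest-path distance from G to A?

8

Comparing a few candidate routes:
G→C→D→H→F→A: 1 + 4 + 1 + 3 + 4 = 13
G→B→H→F→A: 4 + 4 + 3 + 4 = 15
G→D→H→F→A: 2 + 1 + 3 + 4 = 10
G→D→F→A: 2 + 9 + 4 = 15
G→C→F→A: 1 + 3 + 4 = 8
G→D→C→F→A: 2 + 4 + 3 + 4 = 13
Shortest: 8.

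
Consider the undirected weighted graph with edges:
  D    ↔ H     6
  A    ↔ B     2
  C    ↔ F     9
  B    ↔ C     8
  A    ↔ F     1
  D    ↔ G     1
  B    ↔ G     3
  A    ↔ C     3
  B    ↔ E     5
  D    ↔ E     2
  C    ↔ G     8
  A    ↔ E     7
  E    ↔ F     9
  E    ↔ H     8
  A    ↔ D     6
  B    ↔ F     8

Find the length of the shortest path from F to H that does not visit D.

16

Some routes from F to H avoiding D:
F - A - E - H: 1 + 7 + 8 = 16
F - E - H: 9 + 8 = 17
F - B - E - H: 8 + 5 + 8 = 21
F - A - C - B - E - H: 1 + 3 + 8 + 5 + 8 = 25
F - B - A - E - H: 8 + 2 + 7 + 8 = 25
F - A - B - E - H: 1 + 2 + 5 + 8 = 16
The minimum is 16.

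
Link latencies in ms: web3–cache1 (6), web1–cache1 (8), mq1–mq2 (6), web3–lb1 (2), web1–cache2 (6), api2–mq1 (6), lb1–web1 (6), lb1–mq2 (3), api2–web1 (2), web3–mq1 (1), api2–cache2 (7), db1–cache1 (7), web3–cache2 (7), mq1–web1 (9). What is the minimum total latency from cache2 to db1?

Comparing a few candidate routes:
cache2-web1-cache1-db1: 6 + 8 + 7 = 21
cache2-web3-cache1-db1: 7 + 6 + 7 = 20
cache2-api2-web1-cache1-db1: 7 + 2 + 8 + 7 = 24
Best route has total 20 ms.

20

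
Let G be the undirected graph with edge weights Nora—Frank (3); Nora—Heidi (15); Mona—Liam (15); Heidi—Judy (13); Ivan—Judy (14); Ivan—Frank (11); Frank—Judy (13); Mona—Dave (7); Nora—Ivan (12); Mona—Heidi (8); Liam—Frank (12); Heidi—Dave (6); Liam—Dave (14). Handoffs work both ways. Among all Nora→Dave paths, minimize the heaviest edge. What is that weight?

Some routes from Nora to Dave:
Nora - Frank - Judy - Heidi - Mona - Dave: max(3, 13, 13, 8, 7) = 13
Nora - Ivan - Frank - Judy - Heidi - Mona - Dave: max(12, 11, 13, 13, 8, 7) = 13
Nora - Ivan - Frank - Judy - Heidi - Dave: max(12, 11, 13, 13, 6) = 13
Nora - Frank - Judy - Heidi - Dave: max(3, 13, 13, 6) = 13
Best route has worst link 13.

13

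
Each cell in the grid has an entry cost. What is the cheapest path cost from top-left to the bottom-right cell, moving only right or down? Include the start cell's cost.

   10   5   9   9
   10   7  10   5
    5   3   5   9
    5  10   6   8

44

Path r0c0 → r0c1 → r1c1 → r2c1 → r2c2 → r3c2 → r3c3: 10 + 5 + 7 + 3 + 5 + 6 + 8 = 44.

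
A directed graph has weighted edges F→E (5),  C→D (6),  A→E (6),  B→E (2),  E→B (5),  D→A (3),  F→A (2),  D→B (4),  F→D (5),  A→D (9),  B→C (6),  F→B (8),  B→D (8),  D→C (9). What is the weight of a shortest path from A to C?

Comparing a few candidate routes:
A → E → B → C: 6 + 5 + 6 = 17
A → D → B → C: 9 + 4 + 6 = 19
A → D → C: 9 + 9 = 18
Best route has total 17.

17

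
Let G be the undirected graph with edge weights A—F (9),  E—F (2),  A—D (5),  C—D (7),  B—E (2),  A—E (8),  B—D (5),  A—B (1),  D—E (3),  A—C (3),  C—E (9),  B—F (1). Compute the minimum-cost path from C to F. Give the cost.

Comparing a few candidate routes:
C → A → B → F: 3 + 1 + 1 = 5
C → A → B → E → F: 3 + 1 + 2 + 2 = 8
C → E → F: 9 + 2 = 11
Shortest: 5.

5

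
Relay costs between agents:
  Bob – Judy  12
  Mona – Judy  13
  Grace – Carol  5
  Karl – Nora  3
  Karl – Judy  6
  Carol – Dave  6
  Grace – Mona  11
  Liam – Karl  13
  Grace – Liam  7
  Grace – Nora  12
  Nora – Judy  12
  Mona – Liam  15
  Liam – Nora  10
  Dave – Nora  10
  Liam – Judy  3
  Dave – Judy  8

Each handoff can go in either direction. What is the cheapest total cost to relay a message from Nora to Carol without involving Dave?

17

Checking several routes:
Nora -> Judy -> Liam -> Grace -> Carol: 12 + 3 + 7 + 5 = 27
Nora -> Grace -> Carol: 12 + 5 = 17
Nora -> Liam -> Grace -> Carol: 10 + 7 + 5 = 22
Nora -> Karl -> Judy -> Liam -> Grace -> Carol: 3 + 6 + 3 + 7 + 5 = 24
Shortest: 17.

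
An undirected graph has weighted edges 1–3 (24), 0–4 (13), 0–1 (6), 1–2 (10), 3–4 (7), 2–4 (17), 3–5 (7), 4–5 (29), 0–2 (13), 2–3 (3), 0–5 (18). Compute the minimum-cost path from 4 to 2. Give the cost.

A few of the 4→2 routes:
4-0-1-2: 13 + 6 + 10 = 29
4-3-2: 7 + 3 = 10
4-0-2: 13 + 13 = 26
4-2: 17
Best route has total 10.

10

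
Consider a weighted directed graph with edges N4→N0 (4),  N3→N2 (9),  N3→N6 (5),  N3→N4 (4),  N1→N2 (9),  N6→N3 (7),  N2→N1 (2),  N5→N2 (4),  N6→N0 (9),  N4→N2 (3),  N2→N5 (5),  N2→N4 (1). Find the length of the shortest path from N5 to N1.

Candidate routes:
N5 -> N2 -> N1: 4 + 2 = 6
The minimum is 6.

6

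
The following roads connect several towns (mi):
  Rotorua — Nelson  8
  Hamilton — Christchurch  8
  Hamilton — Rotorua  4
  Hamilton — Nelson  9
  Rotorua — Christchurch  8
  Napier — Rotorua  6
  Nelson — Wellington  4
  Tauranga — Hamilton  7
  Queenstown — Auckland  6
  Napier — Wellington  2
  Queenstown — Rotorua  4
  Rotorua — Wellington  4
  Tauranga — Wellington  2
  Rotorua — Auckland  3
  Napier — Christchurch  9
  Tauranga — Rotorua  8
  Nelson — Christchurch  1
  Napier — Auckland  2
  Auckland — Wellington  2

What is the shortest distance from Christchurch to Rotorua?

8

Checking several routes:
Christchurch → Nelson → Rotorua: 1 + 8 = 9
Christchurch → Rotorua: 8
Christchurch → Nelson → Wellington → Rotorua: 1 + 4 + 4 = 9
Shortest: 8 mi.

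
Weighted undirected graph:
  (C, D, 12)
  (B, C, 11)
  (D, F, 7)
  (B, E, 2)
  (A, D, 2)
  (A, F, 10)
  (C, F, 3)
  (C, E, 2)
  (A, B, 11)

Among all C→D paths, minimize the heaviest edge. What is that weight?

Some routes from C to D:
C-F-A-D: max(3, 10, 2) = 10
C-F-D: max(3, 7) = 7
C-E-B-A-F-D: max(2, 2, 11, 10, 7) = 11
The minimum achievable maximum is 7.

7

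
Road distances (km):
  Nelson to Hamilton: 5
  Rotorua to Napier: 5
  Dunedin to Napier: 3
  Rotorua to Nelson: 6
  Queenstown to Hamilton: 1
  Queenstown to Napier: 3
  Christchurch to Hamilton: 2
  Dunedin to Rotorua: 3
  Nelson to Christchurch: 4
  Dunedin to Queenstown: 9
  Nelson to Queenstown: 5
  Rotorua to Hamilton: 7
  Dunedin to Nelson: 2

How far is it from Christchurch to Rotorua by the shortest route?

Some routes from Christchurch to Rotorua:
Christchurch → Hamilton → Queenstown → Napier → Rotorua: 2 + 1 + 3 + 5 = 11
Christchurch → Hamilton → Rotorua: 2 + 7 = 9
Christchurch → Hamilton → Nelson → Dunedin → Rotorua: 2 + 5 + 2 + 3 = 12
Christchurch → Nelson → Dunedin → Rotorua: 4 + 2 + 3 = 9
Christchurch → Nelson → Rotorua: 4 + 6 = 10
Shortest: 9 km.

9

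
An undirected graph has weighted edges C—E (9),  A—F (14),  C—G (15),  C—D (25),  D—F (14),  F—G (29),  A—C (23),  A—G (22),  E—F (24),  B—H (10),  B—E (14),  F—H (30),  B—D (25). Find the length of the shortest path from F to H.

30

Checking several routes:
F→A→C→E→B→H: 14 + 23 + 9 + 14 + 10 = 70
F→D→C→E→B→H: 14 + 25 + 9 + 14 + 10 = 72
F→D→B→H: 14 + 25 + 10 = 49
F→H: 30
F→E→B→H: 24 + 14 + 10 = 48
F→G→C→E→B→H: 29 + 15 + 9 + 14 + 10 = 77
The minimum is 30.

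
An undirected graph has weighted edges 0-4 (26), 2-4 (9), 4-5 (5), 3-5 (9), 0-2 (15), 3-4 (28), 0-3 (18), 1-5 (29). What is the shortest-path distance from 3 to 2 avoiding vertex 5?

33

Some routes from 3 to 2 avoiding 5:
3 -> 0 -> 4 -> 2: 18 + 26 + 9 = 53
3 -> 0 -> 2: 18 + 15 = 33
3 -> 4 -> 2: 28 + 9 = 37
Best route has total 33.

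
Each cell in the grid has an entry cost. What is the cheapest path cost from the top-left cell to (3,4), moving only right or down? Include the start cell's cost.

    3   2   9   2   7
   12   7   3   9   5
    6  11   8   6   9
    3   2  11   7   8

44

Path [0,0]→[0,1]→[1,1]→[1,2]→[2,2]→[2,3]→[3,3]→[3,4]: 3 + 2 + 7 + 3 + 8 + 6 + 7 + 8 = 44.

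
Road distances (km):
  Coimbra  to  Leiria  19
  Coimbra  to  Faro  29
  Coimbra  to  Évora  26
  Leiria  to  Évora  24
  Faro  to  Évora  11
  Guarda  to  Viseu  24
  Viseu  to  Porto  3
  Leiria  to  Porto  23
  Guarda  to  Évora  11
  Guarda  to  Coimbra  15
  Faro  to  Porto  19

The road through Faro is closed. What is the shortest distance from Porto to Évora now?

Candidate routes:
Porto → Viseu → Guarda → Évora: 3 + 24 + 11 = 38
Porto → Leiria → Évora: 23 + 24 = 47
Porto → Leiria → Coimbra → Guarda → Évora: 23 + 19 + 15 + 11 = 68
Porto → Leiria → Coimbra → Évora: 23 + 19 + 26 = 68
Porto → Viseu → Guarda → Coimbra → Leiria → Évora: 3 + 24 + 15 + 19 + 24 = 85
Porto → Viseu → Guarda → Coimbra → Évora: 3 + 24 + 15 + 26 = 68
Shortest: 38 km.

38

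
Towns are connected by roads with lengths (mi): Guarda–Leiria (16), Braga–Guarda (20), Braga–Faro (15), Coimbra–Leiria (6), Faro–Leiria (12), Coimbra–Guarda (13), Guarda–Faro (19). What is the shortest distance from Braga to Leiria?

Routes from Braga to Leiria:
Braga-Faro-Leiria: 15 + 12 = 27
Braga-Faro-Guarda-Leiria: 15 + 19 + 16 = 50
Braga-Guarda-Faro-Leiria: 20 + 19 + 12 = 51
Braga-Guarda-Coimbra-Leiria: 20 + 13 + 6 = 39
Braga-Guarda-Leiria: 20 + 16 = 36
Braga-Faro-Guarda-Coimbra-Leiria: 15 + 19 + 13 + 6 = 53
The minimum is 27 mi.

27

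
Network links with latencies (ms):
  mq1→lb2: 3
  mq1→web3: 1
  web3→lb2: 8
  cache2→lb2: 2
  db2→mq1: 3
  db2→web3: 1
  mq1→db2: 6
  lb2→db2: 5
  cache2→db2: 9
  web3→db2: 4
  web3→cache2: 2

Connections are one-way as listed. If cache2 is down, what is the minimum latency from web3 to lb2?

8

Routes from web3 to lb2 avoiding cache2:
web3→lb2: 8
web3→db2→mq1→lb2: 4 + 3 + 3 = 10
Shortest: 8 ms.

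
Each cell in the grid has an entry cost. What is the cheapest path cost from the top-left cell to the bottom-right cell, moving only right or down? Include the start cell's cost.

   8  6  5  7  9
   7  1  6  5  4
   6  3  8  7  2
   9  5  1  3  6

One optimal route is [0,0] [0,1] [1,1] [2,1] [3,1] [3,2] [3,3] [3,4].
Its cost is 8 + 6 + 1 + 3 + 5 + 1 + 3 + 6 = 33.
For comparison, the top-then-right route costs 47.

33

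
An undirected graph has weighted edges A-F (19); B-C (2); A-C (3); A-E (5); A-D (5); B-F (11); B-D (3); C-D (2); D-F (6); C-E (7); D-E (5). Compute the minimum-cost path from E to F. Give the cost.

11

Checking several routes:
E→A→D→F: 5 + 5 + 6 = 16
E→A→C→D→F: 5 + 3 + 2 + 6 = 16
E→D→F: 5 + 6 = 11
E→C→D→F: 7 + 2 + 6 = 15
The minimum is 11.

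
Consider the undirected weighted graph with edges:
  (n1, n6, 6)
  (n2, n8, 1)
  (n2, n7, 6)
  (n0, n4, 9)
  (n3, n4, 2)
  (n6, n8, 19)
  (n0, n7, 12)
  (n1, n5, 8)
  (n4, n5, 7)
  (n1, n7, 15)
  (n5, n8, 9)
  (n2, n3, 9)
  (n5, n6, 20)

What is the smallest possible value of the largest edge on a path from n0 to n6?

A few of the n0→n6 routes:
n0 -> n4 -> n5 -> n1 -> n6: max(9, 7, 8, 6) = 9
n0 -> n4 -> n5 -> n8 -> n2 -> n7 -> n1 -> n6: max(9, 7, 9, 1, 6, 15, 6) = 15
n0 -> n4 -> n3 -> n2 -> n8 -> n5 -> n1 -> n6: max(9, 2, 9, 1, 9, 8, 6) = 9
n0 -> n7 -> n2 -> n3 -> n4 -> n5 -> n1 -> n6: max(12, 6, 9, 2, 7, 8, 6) = 12
n0 -> n7 -> n2 -> n8 -> n5 -> n1 -> n6: max(12, 6, 1, 9, 8, 6) = 12
Smallest bottleneck: 9.

9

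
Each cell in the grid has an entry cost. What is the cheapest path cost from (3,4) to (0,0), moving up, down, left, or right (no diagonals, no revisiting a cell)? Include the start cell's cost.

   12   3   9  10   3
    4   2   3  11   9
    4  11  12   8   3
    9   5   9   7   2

Take (3,4)→(2,4)→(2,3)→(1,3)→(1,2)→(1,1)→(0,1)→(0,0) for a total of 2 + 3 + 8 + 11 + 3 + 2 + 3 + 12 = 44.

44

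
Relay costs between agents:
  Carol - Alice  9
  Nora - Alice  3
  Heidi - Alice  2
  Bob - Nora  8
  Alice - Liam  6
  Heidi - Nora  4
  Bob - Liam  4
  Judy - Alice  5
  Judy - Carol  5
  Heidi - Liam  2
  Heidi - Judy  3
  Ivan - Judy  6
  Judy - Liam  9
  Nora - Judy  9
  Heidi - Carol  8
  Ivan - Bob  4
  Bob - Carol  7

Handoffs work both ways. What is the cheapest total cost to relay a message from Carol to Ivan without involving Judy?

A few of the Carol→Ivan routes:
Carol → Bob → Ivan: 7 + 4 = 11
Carol → Heidi → Liam → Bob → Ivan: 8 + 2 + 4 + 4 = 18
Carol → Alice → Nora → Bob → Ivan: 9 + 3 + 8 + 4 = 24
Carol → Alice → Liam → Bob → Ivan: 9 + 6 + 4 + 4 = 23
Carol → Alice → Heidi → Liam → Bob → Ivan: 9 + 2 + 2 + 4 + 4 = 21
Best route has total 11.

11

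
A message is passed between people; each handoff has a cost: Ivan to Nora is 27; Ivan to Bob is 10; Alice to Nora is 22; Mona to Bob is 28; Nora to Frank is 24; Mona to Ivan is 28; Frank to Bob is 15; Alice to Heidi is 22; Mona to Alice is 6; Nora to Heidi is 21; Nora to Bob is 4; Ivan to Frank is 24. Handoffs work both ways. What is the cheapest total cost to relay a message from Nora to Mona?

28

Checking several routes:
Nora→Bob→Mona: 4 + 28 = 32
Nora→Bob→Ivan→Mona: 4 + 10 + 28 = 42
Nora→Alice→Mona: 22 + 6 = 28
Best route has total 28.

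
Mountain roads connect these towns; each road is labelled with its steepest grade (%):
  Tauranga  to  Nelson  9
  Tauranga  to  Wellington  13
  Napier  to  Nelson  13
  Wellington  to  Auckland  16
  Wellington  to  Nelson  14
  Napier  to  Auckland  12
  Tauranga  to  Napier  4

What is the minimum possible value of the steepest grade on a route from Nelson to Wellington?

Paths from Nelson to Wellington:
Nelson -> Tauranga -> Napier -> Auckland -> Wellington: max(9, 4, 12, 16) = 16
Nelson -> Napier -> Tauranga -> Wellington: max(13, 4, 13) = 13
Nelson -> Napier -> Auckland -> Wellington: max(13, 12, 16) = 16
Nelson -> Tauranga -> Wellington: max(9, 13) = 13
Nelson -> Wellington: max(14) = 14
The minimum achievable maximum is 13%.

13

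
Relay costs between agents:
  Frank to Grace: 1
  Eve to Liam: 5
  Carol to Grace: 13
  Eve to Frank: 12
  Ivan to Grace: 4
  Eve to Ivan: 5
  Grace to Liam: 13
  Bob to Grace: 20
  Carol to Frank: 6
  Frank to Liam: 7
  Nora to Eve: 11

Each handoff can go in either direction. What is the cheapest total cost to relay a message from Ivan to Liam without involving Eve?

12

Paths from Ivan to Liam avoiding Eve:
Ivan-Grace-Carol-Frank-Liam: 4 + 13 + 6 + 7 = 30
Ivan-Grace-Frank-Liam: 4 + 1 + 7 = 12
Ivan-Grace-Liam: 4 + 13 = 17
Best route has total 12.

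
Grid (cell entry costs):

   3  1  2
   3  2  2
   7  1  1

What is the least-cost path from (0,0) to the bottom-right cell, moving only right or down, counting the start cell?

One optimal route is [0,0] [0,1] [1,1] [2,1] [2,2].
Its cost is 3 + 1 + 2 + 1 + 1 = 8.
For comparison, the top-then-right route costs 9.

8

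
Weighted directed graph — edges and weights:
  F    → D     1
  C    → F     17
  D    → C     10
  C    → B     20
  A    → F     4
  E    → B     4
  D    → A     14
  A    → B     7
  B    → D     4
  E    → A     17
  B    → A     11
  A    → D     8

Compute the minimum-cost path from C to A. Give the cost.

Candidate routes:
C-F-D-A: 17 + 1 + 14 = 32
C-B-A: 20 + 11 = 31
C-B-D-A: 20 + 4 + 14 = 38
Best route has total 31.

31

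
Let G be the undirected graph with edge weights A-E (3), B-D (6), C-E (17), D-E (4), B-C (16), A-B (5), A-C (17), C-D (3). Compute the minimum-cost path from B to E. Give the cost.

8

A few of the B→E routes:
B → D → C → E: 6 + 3 + 17 = 26
B → A → E: 5 + 3 = 8
B → D → E: 6 + 4 = 10
B → C → D → E: 16 + 3 + 4 = 23
Shortest: 8.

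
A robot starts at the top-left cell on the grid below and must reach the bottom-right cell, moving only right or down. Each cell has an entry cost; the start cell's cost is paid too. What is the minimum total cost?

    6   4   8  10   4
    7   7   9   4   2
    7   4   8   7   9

41

One optimal route is [0,0] [0,1] [1,1] [1,2] [1,3] [1,4] [2,4].
Its cost is 6 + 4 + 7 + 9 + 4 + 2 + 9 = 41.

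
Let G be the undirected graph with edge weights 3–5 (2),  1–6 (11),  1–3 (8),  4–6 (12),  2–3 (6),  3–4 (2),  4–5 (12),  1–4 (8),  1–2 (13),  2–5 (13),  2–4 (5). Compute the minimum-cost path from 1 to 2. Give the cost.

13

A few of the 1→2 routes:
1→4→3→2: 8 + 2 + 6 = 16
1→3→4→2: 8 + 2 + 5 = 15
1→4→2: 8 + 5 = 13
1→2: 13
1→3→2: 8 + 6 = 14
Shortest: 13.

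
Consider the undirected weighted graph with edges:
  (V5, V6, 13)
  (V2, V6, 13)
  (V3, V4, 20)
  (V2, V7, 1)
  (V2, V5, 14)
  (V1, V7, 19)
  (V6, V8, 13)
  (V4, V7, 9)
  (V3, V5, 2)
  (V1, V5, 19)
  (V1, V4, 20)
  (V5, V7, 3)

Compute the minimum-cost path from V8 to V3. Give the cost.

Comparing a few candidate routes:
V8 -> V6 -> V5 -> V3: 13 + 13 + 2 = 28
V8 -> V6 -> V2 -> V7 -> V5 -> V3: 13 + 13 + 1 + 3 + 2 = 32
V8 -> V6 -> V2 -> V5 -> V3: 13 + 13 + 14 + 2 = 42
The minimum is 28.

28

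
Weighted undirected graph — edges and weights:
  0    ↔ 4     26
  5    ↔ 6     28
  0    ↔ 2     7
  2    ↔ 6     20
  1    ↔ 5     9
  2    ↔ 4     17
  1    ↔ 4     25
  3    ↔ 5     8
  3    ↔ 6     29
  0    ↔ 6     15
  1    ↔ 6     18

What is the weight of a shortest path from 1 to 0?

A few of the 1→0 routes:
1 → 6 → 2 → 0: 18 + 20 + 7 = 45
1 → 4 → 0: 25 + 26 = 51
1 → 4 → 2 → 0: 25 + 17 + 7 = 49
1 → 6 → 0: 18 + 15 = 33
Best route has total 33.

33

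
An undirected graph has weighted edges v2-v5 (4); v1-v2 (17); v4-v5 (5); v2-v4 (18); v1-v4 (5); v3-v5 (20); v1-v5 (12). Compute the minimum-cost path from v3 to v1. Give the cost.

30

Paths from v3 to v1:
v3 → v5 → v2 → v1: 20 + 4 + 17 = 41
v3 → v5 → v4 → v1: 20 + 5 + 5 = 30
v3 → v5 → v2 → v4 → v1: 20 + 4 + 18 + 5 = 47
v3 → v5 → v4 → v2 → v1: 20 + 5 + 18 + 17 = 60
v3 → v5 → v1: 20 + 12 = 32
Best route has total 30.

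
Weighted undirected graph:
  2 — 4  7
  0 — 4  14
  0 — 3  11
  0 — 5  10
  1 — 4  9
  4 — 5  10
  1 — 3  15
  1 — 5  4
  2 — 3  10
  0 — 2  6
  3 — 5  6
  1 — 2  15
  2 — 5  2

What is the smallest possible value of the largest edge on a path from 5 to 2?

Checking several routes:
5 -> 2: max(2) = 2
5 -> 3 -> 2: max(6, 10) = 10
5 -> 1 -> 4 -> 2: max(4, 9, 7) = 9
5 -> 4 -> 2: max(10, 7) = 10
5 -> 0 -> 2: max(10, 6) = 10
Best route has worst link 2.

2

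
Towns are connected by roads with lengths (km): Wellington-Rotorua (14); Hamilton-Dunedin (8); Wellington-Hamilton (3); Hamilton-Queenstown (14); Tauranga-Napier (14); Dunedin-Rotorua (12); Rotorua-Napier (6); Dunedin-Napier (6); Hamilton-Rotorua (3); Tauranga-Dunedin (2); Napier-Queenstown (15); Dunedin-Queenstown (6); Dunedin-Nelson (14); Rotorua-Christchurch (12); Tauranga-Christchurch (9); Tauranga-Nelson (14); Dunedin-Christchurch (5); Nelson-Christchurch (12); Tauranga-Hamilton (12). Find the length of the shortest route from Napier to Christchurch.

Checking several routes:
Napier→Rotorua→Christchurch: 6 + 12 = 18
Napier→Rotorua→Hamilton→Dunedin→Christchurch: 6 + 3 + 8 + 5 = 22
Napier→Tauranga→Dunedin→Christchurch: 14 + 2 + 5 = 21
Napier→Dunedin→Christchurch: 6 + 5 = 11
Napier→Dunedin→Tauranga→Christchurch: 6 + 2 + 9 = 17
Best route has total 11 km.

11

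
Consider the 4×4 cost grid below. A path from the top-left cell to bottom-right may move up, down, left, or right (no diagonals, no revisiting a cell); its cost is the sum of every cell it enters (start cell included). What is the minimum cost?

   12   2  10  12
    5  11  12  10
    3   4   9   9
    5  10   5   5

43

Best path: r0c0 -> r1c0 -> r2c0 -> r2c1 -> r2c2 -> r3c2 -> r3c3
Cost: 12 + 5 + 3 + 4 + 9 + 5 + 5 = 43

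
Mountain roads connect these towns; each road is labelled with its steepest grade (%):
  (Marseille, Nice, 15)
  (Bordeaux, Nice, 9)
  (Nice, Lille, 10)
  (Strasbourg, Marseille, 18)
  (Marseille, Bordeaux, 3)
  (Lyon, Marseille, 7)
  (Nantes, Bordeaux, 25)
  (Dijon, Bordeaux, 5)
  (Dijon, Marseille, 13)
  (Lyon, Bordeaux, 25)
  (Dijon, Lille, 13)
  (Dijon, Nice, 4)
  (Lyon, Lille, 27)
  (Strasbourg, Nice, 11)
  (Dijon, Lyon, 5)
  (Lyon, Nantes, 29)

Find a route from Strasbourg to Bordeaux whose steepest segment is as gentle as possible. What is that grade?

11

Checking several routes:
Strasbourg-Nice-Dijon-Bordeaux: max(11, 4, 5) = 11
Strasbourg-Nice-Dijon-Lyon-Marseille-Bordeaux: max(11, 4, 5, 7, 3) = 11
Strasbourg-Nice-Bordeaux: max(11, 9) = 11
The minimum achievable maximum is 11%.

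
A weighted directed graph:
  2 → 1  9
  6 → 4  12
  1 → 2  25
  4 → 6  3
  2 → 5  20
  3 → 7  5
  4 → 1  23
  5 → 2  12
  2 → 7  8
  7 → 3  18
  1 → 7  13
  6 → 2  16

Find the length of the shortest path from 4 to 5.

Paths from 4 to 5:
4 -> 1 -> 2 -> 5: 23 + 25 + 20 = 68
4 -> 6 -> 2 -> 5: 3 + 16 + 20 = 39
The minimum is 39.

39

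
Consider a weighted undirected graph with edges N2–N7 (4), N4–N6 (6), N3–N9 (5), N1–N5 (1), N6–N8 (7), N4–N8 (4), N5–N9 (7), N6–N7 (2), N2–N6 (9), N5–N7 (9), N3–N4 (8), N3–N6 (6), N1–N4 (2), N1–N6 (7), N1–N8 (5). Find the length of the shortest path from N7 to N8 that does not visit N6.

Candidate routes:
N7 -> N5 -> N9 -> N3 -> N4 -> N1 -> N8: 9 + 7 + 5 + 8 + 2 + 5 = 36
N7 -> N5 -> N1 -> N8: 9 + 1 + 5 = 15
N7 -> N5 -> N9 -> N3 -> N4 -> N8: 9 + 7 + 5 + 8 + 4 = 33
N7 -> N5 -> N1 -> N4 -> N8: 9 + 1 + 2 + 4 = 16
The minimum is 15.

15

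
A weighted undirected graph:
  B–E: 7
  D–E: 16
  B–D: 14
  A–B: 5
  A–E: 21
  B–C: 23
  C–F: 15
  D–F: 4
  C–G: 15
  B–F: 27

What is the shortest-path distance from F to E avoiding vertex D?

Candidate routes:
F-B-E: 27 + 7 = 34
F-C-B-A-E: 15 + 23 + 5 + 21 = 64
F-C-B-E: 15 + 23 + 7 = 45
F-B-A-E: 27 + 5 + 21 = 53
The minimum is 34.

34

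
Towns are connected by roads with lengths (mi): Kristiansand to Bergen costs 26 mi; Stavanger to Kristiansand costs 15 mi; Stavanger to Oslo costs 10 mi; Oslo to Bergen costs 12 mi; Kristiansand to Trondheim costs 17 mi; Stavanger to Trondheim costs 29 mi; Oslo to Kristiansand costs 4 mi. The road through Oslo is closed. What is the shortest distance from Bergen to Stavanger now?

41

Candidate routes:
Bergen - Kristiansand - Stavanger: 26 + 15 = 41
Bergen - Kristiansand - Trondheim - Stavanger: 26 + 17 + 29 = 72
The minimum is 41 mi.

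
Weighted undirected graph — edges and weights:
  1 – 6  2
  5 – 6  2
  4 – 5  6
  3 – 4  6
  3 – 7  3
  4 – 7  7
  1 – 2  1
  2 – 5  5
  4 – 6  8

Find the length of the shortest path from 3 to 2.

17

A few of the 3→2 routes:
3 - 4 - 6 - 1 - 2: 6 + 8 + 2 + 1 = 17
3 - 4 - 5 - 6 - 1 - 2: 6 + 6 + 2 + 2 + 1 = 17
3 - 4 - 5 - 2: 6 + 6 + 5 = 17
Best route has total 17.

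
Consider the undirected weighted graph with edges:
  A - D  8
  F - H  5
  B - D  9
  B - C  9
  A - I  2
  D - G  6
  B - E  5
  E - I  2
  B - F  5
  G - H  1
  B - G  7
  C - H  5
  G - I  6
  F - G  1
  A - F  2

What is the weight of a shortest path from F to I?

A few of the F→I routes:
F -> H -> G -> I: 5 + 1 + 6 = 12
F -> G -> I: 1 + 6 = 7
F -> B -> E -> I: 5 + 5 + 2 = 12
F -> A -> I: 2 + 2 = 4
F -> G -> B -> E -> I: 1 + 7 + 5 + 2 = 15
Shortest: 4.

4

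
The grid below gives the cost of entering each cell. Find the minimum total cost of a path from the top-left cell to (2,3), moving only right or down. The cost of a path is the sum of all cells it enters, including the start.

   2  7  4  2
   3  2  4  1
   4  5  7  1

Best path: [0,0]→[1,0]→[1,1]→[1,2]→[1,3]→[2,3]
Cost: 2 + 3 + 2 + 4 + 1 + 1 = 13
For comparison, the top-then-right route costs 17.

13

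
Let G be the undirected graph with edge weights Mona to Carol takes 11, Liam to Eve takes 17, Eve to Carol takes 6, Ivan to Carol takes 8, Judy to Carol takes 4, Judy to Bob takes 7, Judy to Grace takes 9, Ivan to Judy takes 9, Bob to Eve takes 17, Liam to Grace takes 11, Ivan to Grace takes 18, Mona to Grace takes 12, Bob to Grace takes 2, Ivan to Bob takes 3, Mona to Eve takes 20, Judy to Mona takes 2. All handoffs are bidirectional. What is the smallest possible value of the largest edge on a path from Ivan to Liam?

11

Checking several routes:
Ivan-Carol-Mona-Judy-Bob-Grace-Liam: max(8, 11, 2, 7, 2, 11) = 11
Ivan-Carol-Judy-Grace-Liam: max(8, 4, 9, 11) = 11
Ivan-Carol-Judy-Bob-Grace-Liam: max(8, 4, 7, 2, 11) = 11
Ivan-Bob-Judy-Grace-Liam: max(3, 7, 9, 11) = 11
Ivan-Bob-Grace-Liam: max(3, 2, 11) = 11
Ivan-Carol-Mona-Judy-Grace-Liam: max(8, 11, 2, 9, 11) = 11
The minimum achievable maximum is 11.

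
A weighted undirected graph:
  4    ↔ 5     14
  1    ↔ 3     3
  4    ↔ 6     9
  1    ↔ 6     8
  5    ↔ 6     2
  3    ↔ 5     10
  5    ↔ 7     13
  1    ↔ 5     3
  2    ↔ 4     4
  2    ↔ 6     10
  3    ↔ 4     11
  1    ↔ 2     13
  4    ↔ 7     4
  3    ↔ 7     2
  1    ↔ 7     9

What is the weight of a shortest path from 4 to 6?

Checking several routes:
4 → 5 → 6: 14 + 2 = 16
4 → 7 → 3 → 1 → 6: 4 + 2 + 3 + 8 = 17
4 → 6: 9
4 → 7 → 3 → 1 → 5 → 6: 4 + 2 + 3 + 3 + 2 = 14
4 → 2 → 6: 4 + 10 = 14
Best route has total 9.

9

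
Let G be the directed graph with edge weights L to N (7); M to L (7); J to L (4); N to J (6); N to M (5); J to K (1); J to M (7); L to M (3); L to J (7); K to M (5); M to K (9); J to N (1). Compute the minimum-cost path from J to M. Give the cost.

A few of the J→M routes:
J→M: 7
J→N→M: 1 + 5 = 6
J→K→M: 1 + 5 = 6
Best route has total 6.

6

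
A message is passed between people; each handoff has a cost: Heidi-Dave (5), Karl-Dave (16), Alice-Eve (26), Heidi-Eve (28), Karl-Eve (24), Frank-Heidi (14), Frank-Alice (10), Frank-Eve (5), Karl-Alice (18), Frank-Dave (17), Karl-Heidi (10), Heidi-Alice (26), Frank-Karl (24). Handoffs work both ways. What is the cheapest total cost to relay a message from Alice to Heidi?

24

Checking several routes:
Alice→Karl→Heidi: 18 + 10 = 28
Alice→Frank→Dave→Heidi: 10 + 17 + 5 = 32
Alice→Heidi: 26
Alice→Frank→Heidi: 10 + 14 = 24
Alice→Karl→Dave→Heidi: 18 + 16 + 5 = 39
The minimum is 24.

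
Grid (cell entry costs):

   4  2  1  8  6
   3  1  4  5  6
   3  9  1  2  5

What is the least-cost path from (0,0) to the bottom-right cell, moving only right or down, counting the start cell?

19

One optimal route is [0,0] -> [0,1] -> [0,2] -> [1,2] -> [2,2] -> [2,3] -> [2,4].
Its cost is 4 + 2 + 1 + 4 + 1 + 2 + 5 = 19.
(Top row then right column would cost 32.)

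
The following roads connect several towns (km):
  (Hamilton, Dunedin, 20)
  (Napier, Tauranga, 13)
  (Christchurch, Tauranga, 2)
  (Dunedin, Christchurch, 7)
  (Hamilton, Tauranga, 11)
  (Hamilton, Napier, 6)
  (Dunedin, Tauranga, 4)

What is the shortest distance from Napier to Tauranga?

13

Candidate routes:
Napier→Hamilton→Dunedin→Christchurch→Tauranga: 6 + 20 + 7 + 2 = 35
Napier→Tauranga: 13
Napier→Hamilton→Dunedin→Tauranga: 6 + 20 + 4 = 30
Napier→Hamilton→Tauranga: 6 + 11 = 17
The minimum is 13 km.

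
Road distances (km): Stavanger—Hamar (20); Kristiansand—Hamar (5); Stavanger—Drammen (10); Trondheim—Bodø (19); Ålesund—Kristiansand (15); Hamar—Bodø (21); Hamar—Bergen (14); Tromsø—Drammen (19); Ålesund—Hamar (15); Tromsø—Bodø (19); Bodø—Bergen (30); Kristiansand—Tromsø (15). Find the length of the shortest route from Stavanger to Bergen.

34

Comparing a few candidate routes:
Stavanger - Hamar - Bergen: 20 + 14 = 34
Stavanger - Drammen - Tromsø - Kristiansand - Hamar - Bergen: 10 + 19 + 15 + 5 + 14 = 63
Stavanger - Hamar - Bodø - Bergen: 20 + 21 + 30 = 71
Stavanger - Drammen - Tromsø - Bodø - Bergen: 10 + 19 + 19 + 30 = 78
The minimum is 34 km.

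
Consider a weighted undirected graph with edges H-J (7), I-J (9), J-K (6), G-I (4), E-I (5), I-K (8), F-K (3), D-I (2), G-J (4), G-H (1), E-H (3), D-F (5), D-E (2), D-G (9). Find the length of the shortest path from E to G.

Checking several routes:
E-H-G: 3 + 1 = 4
E-H-J-G: 3 + 7 + 4 = 14
E-D-G: 2 + 9 = 11
E-D-I-G: 2 + 2 + 4 = 8
E-I-D-G: 5 + 2 + 9 = 16
E-I-G: 5 + 4 = 9
Shortest: 4.

4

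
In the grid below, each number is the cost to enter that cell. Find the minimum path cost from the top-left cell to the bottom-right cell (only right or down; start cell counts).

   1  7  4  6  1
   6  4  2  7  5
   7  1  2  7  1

Take (0,0) → (1,0) → (1,1) → (2,1) → (2,2) → (2,3) → (2,4) for a total of 1 + 6 + 4 + 1 + 2 + 7 + 1 = 22.

22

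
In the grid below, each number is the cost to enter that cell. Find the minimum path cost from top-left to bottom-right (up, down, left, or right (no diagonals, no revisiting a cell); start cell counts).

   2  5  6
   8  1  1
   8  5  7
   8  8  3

19

Cheapest: [0,0] [0,1] [1,1] [1,2] [2,2] [3,2]
  2 + 5 + 1 + 1 + 7 + 3 = 19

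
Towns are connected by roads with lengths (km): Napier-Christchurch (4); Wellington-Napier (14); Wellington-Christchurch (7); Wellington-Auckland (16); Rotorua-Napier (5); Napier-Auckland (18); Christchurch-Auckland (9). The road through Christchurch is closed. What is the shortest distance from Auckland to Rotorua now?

Candidate routes:
Auckland→Napier→Rotorua: 18 + 5 = 23
Auckland→Wellington→Napier→Rotorua: 16 + 14 + 5 = 35
Shortest: 23 km.

23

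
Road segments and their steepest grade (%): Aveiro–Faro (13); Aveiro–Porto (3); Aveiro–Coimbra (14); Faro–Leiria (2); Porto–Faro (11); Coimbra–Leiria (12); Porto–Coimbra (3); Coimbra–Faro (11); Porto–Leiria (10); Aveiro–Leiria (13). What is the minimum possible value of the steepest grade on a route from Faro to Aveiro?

10

Some routes from Faro to Aveiro:
Faro→Porto→Aveiro: max(11, 3) = 11
Faro→Coimbra→Porto→Aveiro: max(11, 3, 3) = 11
Faro→Coimbra→Leiria→Porto→Aveiro: max(11, 12, 10, 3) = 12
Faro→Leiria→Coimbra→Porto→Aveiro: max(2, 12, 3, 3) = 12
Faro→Leiria→Porto→Aveiro: max(2, 10, 3) = 10
Smallest bottleneck: 10%.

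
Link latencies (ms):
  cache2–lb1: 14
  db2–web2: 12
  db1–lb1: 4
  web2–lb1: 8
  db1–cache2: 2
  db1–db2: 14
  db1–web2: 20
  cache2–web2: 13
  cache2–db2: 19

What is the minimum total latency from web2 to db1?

12

Comparing a few candidate routes:
web2-lb1-db1: 8 + 4 = 12
web2-db1: 20
web2-cache2-db1: 13 + 2 = 15
The minimum is 12 ms.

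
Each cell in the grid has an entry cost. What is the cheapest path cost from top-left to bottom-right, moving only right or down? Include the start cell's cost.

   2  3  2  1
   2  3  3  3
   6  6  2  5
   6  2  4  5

Take r0c0 → r0c1 → r0c2 → r0c3 → r1c3 → r2c3 → r3c3 for a total of 2 + 3 + 2 + 1 + 3 + 5 + 5 = 21.

21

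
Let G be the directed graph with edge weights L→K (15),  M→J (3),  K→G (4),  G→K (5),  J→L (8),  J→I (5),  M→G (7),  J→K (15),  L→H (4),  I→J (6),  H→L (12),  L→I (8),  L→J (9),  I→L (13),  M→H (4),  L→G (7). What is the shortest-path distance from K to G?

4

Candidate routes:
K → G: 4
Best route has total 4.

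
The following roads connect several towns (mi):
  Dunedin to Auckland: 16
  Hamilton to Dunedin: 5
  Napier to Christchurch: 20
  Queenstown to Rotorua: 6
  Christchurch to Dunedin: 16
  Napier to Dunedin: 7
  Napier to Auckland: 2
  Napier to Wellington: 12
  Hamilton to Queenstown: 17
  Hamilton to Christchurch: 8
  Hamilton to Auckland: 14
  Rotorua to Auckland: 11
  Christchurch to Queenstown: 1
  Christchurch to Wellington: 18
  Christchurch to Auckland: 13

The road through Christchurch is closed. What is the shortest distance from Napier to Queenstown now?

Some routes from Napier to Queenstown avoiding Christchurch:
Napier -> Auckland -> Dunedin -> Hamilton -> Queenstown: 2 + 16 + 5 + 17 = 40
Napier -> Dunedin -> Hamilton -> Queenstown: 7 + 5 + 17 = 29
Napier -> Dunedin -> Auckland -> Rotorua -> Queenstown: 7 + 16 + 11 + 6 = 40
Napier -> Auckland -> Rotorua -> Queenstown: 2 + 11 + 6 = 19
Napier -> Auckland -> Hamilton -> Queenstown: 2 + 14 + 17 = 33
The minimum is 19 mi.

19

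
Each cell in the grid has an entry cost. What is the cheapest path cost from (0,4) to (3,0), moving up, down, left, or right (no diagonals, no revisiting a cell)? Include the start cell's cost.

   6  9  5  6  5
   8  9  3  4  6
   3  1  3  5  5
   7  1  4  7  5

Cheapest: (0,4) (0,3) (1,3) (1,2) (2,2) (2,1) (3,1) (3,0)
  5 + 6 + 4 + 3 + 3 + 1 + 1 + 7 = 30

30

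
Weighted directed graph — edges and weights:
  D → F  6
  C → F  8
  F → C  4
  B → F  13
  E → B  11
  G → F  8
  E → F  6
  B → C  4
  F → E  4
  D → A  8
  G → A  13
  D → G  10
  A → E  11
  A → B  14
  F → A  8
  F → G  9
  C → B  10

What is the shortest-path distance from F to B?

14

Comparing a few candidate routes:
F - C - B: 4 + 10 = 14
F - E - B: 4 + 11 = 15
F - G - A - B: 9 + 13 + 14 = 36
F - A - B: 8 + 14 = 22
F - A - E - B: 8 + 11 + 11 = 30
The minimum is 14.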